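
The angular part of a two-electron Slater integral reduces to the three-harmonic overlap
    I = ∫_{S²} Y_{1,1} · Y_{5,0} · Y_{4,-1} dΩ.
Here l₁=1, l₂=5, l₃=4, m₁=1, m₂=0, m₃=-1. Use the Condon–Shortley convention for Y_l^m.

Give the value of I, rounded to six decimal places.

m-sum 0 ✓  L=10 even ✓  4≤4≤6 ✓
Π(2lᵢ+1) = 3×11×9 = 297
triangle coeff Δ(1,5,4) = 1/495
Σ_t [1,1]: t=1:−1/576 = -1/576
(3j)²=5/99 [(1 5 4; 0 0 0)], sign=-1
Σ_t [0,0]: t=0:+1/1440 = 1/1440
(3j)²=2/99 [(1 5 4; 1 0 -1)], sign=-1
⇒ 4πI² = 10/33
I = (+1)√(10/33/(4π)) = 0.15528807

0.155288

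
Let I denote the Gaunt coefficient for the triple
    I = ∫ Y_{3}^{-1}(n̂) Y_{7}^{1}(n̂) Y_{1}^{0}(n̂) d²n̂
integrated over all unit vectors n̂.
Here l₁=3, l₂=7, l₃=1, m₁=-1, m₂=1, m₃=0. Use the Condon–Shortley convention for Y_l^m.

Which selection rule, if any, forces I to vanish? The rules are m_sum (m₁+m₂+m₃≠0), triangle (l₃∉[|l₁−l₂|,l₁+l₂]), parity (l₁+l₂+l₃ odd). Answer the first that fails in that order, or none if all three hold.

triangle

m₁+m₂+m₃ = -1 + 1 + 0 = 0  ✓
triangle: |3−7|=4 ≤ l₃=1 ≤ 3+7=10  ✗
parity: l₁+l₂+l₃ = 11 is odd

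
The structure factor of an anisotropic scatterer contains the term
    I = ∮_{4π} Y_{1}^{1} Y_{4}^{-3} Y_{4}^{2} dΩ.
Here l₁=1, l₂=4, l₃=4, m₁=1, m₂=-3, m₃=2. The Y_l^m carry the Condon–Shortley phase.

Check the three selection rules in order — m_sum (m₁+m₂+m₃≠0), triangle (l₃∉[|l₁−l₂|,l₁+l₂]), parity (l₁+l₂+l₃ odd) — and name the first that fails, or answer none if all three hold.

m₁+m₂+m₃ = 1 − 3 + 2 = 0  ✓
triangle: |1−4|=3 ≤ l₃=4 ≤ 1+4=5  ✓
parity: l₁+l₂+l₃ = 9 is odd  ✗

parity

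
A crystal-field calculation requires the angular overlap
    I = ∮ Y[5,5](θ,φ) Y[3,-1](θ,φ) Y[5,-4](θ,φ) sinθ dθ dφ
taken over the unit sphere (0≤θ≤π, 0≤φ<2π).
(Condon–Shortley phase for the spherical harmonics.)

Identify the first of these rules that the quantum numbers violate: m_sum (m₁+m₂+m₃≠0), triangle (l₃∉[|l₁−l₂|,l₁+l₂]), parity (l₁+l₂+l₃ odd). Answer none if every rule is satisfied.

parity

Σmᵢ = 0  ✓
l₃∈[|l₁−l₂|,l₁+l₂]=[2,8], have l₃=5  ✓
Σlᵢ = 13 ⇒ odd  ✗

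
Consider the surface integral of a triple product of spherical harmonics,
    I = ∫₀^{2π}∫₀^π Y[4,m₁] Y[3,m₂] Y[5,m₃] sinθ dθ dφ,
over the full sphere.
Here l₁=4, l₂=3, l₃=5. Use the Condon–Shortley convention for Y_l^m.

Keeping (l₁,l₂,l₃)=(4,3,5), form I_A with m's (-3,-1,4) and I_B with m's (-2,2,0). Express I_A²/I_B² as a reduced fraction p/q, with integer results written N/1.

49/800

Shared (l₁,l₂,l₃)=(4,3,5): N and (l;000)² cancel in I_A²/I_B².
A: Δ = 2!·6!·4!/13! = 1/180180; Racah Σ t=1..2: t=1:−1/4320 t=2:+1/5760 = -1/17280; ⇒ 3j(4 3 5; -3 -1 4)² = 7/4290, sgn +1
B: Δ = 2!·6!·4!/13! = 1/180180; Racah Σ t=1..2: t=1:−1/2880 t=2:+1/576 = 1/720; ⇒ 3j(4 3 5; -2 2 0)² = 80/3003, sgn -1
I_A²/I_B² = (7/4290)/(80/3003) = 49/800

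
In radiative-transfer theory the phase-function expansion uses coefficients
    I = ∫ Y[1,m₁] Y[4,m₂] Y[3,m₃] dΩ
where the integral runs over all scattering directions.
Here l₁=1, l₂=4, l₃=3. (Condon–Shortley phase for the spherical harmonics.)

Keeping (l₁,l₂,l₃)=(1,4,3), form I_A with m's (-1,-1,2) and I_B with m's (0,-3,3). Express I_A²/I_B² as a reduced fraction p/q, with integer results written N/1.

l's match ⇒ only the (l;m) 3-j factors differ between A and B.
A: triangle coeff Δ(1,4,3) = 1/252; Σ_t [2,2]: t=2:+1/240 = 1/240; (3j)²=1/84 [(1 4 3; -1 -1 2)], sign=-1
B: triangle coeff Δ(1,4,3) = 1/252; Σ_t [1,1]: t=1:−1/720 = -1/720; (3j)²=1/36 [(1 4 3; 0 -3 3)], sign=-1
I_A²/I_B² = (1/84)/(1/36) = 3/7

3/7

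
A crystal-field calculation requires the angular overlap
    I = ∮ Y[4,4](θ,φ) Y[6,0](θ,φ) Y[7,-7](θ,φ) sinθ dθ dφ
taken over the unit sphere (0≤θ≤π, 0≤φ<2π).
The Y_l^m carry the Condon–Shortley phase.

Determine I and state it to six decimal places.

m-sum = 4 + 0 − 7 = -3 ≠ 0 ⇒ I = 0

0.000000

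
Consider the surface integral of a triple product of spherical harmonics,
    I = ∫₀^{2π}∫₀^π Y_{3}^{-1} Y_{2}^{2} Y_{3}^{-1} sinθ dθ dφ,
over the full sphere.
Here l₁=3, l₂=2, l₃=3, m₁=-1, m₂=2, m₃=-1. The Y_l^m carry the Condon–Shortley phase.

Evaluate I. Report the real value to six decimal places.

0.206013

Checks pass: Σm=0; 8 even; l₃=3∈[1,5].
(2·3+1)(2·2+1)(2·3+1) = 245
Δ: 2! 4! 2! / 9! → 1/3780
sum: t=0:+1/24 t=1:−1/4 t=2:+1/24 = -1/6
3j²(3 2 3; 0 0 0) = Δ·Π!·Σ² = 4/105  (sign +1)
sum: t=2:+1/16 = 1/16
3j²(3 2 3; -1 2 -1) = Δ·Π!·Σ² = 2/35  (sign +1)
combine: 4πI² = 245·4/105·2/35 = 8/15
take √, sign +1: I = 0.20601291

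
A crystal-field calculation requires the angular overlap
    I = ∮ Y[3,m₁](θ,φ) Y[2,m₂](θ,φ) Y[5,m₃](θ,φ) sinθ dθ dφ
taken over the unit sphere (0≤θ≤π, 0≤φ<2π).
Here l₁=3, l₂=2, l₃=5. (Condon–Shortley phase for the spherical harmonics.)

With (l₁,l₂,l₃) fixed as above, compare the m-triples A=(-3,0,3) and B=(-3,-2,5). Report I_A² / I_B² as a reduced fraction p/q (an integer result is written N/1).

Same 3,2,5: normalisation and zero-m 3j drop out of the ratio.
A: Δ: 0! 6! 4! / 11! → 1/2310; sum: t=0:+1/2880 = 1/2880; 3j²(3 2 5; -3 0 3) = Δ·Π!·Σ² = 2/165  (sign +1)
B: Δ: 0! 6! 4! / 11! → 1/2310; sum: t=0:+1/17280 = 1/17280; 3j²(3 2 5; -3 -2 5) = Δ·Π!·Σ² = 1/11  (sign +1)
I_A²/I_B² = (2/165)/(1/11) = 2/15

2/15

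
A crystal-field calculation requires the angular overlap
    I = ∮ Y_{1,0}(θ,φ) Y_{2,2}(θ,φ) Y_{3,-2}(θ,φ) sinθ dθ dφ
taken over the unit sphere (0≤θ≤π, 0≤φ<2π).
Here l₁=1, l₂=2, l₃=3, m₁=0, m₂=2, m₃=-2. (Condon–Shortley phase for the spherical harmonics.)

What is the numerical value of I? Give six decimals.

0.184674

Checks pass: Σm=0; 6 even; l₃=3∈[1,3].
(2·1+1)(2·2+1)(2·3+1) = 105
Δ: 0! 2! 4! / 7! → 1/105
sum: t=0:+1/4 = 1/4
3j²(1 2 3; 0 0 0) = Δ·Π!·Σ² = 3/35  (sign -1)
sum: t=0:+1/24 = 1/24
3j²(1 2 3; 0 2 -2) = Δ·Π!·Σ² = 1/21  (sign -1)
combine: 4πI² = 105·3/35·1/21 = 3/7
take √, sign +1: I = 0.18467439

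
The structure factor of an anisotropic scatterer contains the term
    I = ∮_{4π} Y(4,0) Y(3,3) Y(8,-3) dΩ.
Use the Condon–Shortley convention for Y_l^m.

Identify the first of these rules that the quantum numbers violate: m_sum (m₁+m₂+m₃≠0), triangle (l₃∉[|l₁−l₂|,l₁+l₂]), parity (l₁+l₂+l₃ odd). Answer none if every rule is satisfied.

azimuthal sum: 0 + 3 − 3 = 0  ✓
1 ≤ 8 ≤ 7 (triangle on l)  ✗
L = 4 + 3 + 8 = 15 (odd)

triangle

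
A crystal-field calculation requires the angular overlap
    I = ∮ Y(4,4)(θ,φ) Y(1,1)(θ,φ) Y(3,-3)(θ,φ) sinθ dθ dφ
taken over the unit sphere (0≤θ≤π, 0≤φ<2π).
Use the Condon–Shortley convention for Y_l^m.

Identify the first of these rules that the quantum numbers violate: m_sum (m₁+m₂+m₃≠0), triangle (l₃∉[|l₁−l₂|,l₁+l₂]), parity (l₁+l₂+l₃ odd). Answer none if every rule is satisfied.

azimuthal sum: 4 + 1 − 3 = 2  ✗
3 ≤ 3 ≤ 5 (triangle on l)
L = 4 + 1 + 3 = 8 (even)

m_sum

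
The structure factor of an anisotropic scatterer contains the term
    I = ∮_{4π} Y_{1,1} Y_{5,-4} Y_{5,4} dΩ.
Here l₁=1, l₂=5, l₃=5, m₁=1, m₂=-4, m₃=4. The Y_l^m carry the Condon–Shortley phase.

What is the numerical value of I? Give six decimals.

0.000000

m-sum = 1 − 4 + 4 = 1 ≠ 0 ⇒ I = 0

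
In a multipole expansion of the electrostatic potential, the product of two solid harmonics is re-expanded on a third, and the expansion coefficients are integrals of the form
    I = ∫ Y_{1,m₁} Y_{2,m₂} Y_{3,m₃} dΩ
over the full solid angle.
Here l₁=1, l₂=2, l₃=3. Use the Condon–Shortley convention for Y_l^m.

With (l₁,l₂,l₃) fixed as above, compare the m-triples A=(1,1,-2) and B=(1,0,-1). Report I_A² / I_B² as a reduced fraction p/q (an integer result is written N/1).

l's match ⇒ only the (l;m) 3-j factors differ between A and B.
A: triangle coeff Δ(1,2,3) = 1/105; Σ_t [0,0]: t=0:+1/12 = 1/12; (3j)²=2/21 [(1 2 3; 1 1 -2)], sign=-1
B: triangle coeff Δ(1,2,3) = 1/105; Σ_t [0,0]: t=0:+1/8 = 1/8; (3j)²=2/35 [(1 2 3; 1 0 -1)], sign=+1
I_A²/I_B² = (2/21)/(2/35) = 5/3

5/3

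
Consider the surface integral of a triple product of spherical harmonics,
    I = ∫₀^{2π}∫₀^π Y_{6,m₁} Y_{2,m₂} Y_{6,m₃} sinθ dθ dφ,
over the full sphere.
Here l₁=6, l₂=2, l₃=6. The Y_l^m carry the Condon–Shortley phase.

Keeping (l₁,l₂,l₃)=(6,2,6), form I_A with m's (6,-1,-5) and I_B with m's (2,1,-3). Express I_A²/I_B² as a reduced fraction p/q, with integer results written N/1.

Shared (l₁,l₂,l₃)=(6,2,6): N and (l;000)² cancel in I_A²/I_B².
A: Δ = 2!·10!·2!/15! = 1/90090; Racah Σ t=0..0: t=0:+1/7257600 = 1/7257600; ⇒ 3j(6 2 6; 6 -1 -5)² = 11/455, sgn -1
B: Δ = 2!·10!·2!/15! = 1/90090; Racah Σ t=1..2: t=1:−1/60480 t=2:+1/161280 = -1/96768; ⇒ 3j(6 2 6; 2 1 -3)² = 15/1001, sgn +1
I_A²/I_B² = (11/455)/(15/1001) = 121/75

121/75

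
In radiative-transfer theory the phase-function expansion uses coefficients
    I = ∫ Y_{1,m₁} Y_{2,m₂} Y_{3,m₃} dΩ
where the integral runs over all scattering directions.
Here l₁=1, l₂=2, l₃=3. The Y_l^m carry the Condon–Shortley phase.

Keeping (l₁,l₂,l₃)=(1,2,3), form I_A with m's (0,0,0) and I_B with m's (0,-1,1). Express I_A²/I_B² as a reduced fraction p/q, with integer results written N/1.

9/8

Shared (l₁,l₂,l₃)=(1,2,3): N and (l;000)² cancel in I_A²/I_B².
A: Δ = 0!·2!·4!/7! = 1/105; Racah Σ t=0..0: t=0:+1/4 = 1/4; ⇒ 3j(1 2 3; 0 0 0)² = 3/35, sgn -1
B: Δ = 0!·2!·4!/7! = 1/105; Racah Σ t=0..0: t=0:+1/6 = 1/6; ⇒ 3j(1 2 3; 0 -1 1)² = 8/105, sgn +1
I_A²/I_B² = (3/35)/(8/105) = 9/8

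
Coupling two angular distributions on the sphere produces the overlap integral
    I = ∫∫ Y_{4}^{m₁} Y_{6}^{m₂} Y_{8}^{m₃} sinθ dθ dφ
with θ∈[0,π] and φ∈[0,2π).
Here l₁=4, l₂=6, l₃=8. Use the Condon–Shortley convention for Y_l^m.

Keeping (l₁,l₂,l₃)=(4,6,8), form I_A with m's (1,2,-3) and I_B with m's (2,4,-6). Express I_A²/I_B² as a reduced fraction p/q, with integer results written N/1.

Same 4,6,8: normalisation and zero-m 3j drop out of the ratio.
A: Δ: 2! 6! 10! / 19! → 1/23279256; sum: t=0:+1/5806080 t=1:−1/1451520 t=2:+1/4147200 = -1/3628800; 3j²(4 6 8; 1 2 -3) = Δ·Π!·Σ² = 320/29393  (sign +1)
B: Δ: 2! 6! 10! / 19! → 1/23279256; sum: t=0:+1/348364800 t=1:−1/43545600 t=2:+1/116121600 = -1/87091200; 3j²(4 6 8; 2 4 -6) = Δ·Π!·Σ² = 10/969  (sign -1)
I_A²/I_B² = (320/29393)/(10/969) = 96/91

96/91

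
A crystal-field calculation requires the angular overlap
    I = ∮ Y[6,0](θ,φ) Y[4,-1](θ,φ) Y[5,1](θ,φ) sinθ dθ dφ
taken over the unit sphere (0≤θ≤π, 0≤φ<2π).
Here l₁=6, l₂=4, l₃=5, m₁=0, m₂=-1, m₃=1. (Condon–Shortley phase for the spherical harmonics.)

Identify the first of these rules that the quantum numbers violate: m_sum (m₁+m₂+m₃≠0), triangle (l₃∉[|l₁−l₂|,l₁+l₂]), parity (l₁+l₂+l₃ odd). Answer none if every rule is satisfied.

m₁+m₂+m₃ = 0 − 1 + 1 = 0  ✓
triangle: |6−4|=2 ≤ l₃=5 ≤ 6+4=10  ✓
parity: l₁+l₂+l₃ = 15 is odd  ✗

parity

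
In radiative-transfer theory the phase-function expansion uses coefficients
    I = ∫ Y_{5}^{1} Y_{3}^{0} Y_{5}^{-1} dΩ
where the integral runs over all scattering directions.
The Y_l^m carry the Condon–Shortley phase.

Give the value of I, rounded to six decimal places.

0.000000

L=13 odd ⇒ parity kills the (l;000) factor ⇒ I = 0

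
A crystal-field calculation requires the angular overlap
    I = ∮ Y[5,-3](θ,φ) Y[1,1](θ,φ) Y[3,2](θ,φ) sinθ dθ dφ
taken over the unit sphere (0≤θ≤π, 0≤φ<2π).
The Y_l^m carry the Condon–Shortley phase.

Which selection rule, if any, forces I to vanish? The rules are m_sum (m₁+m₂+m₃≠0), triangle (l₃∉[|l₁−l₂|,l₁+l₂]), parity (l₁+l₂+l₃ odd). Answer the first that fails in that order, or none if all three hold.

triangle

m₁+m₂+m₃ = -3 + 1 + 2 = 0  ✓
triangle: |5−1|=4 ≤ l₃=3 ≤ 5+1=6  ✗
parity: l₁+l₂+l₃ = 9 is odd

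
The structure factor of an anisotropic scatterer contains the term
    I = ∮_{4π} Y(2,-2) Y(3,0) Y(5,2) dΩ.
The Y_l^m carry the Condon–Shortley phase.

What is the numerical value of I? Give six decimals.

Rules hold: Σm=0, L=10 even, 1≤5≤5.
N = 5·7·11 = 385
Δ = 0!·4!·6!/11! = 1/2310
Racah Σ t=0..0: t=0:+1/144 = 1/144
⇒ 3j(2 3 5; 0 0 0)² = 10/231, sgn -1
Racah Σ t=0..0: t=0:+1/864 = 1/864
⇒ 3j(2 3 5; -2 0 2)² = 1/66, sgn -1
4πI² = N·(3j₀)²·(3jₘ)² = 25/99
I = +1·√(0.252525/4π) = 0.14175797

0.141758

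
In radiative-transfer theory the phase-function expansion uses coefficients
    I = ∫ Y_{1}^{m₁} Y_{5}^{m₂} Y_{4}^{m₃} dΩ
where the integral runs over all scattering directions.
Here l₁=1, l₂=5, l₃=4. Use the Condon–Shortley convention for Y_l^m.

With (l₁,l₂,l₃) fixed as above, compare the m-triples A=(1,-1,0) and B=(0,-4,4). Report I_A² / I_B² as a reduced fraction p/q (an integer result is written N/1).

5/3

Same 1,5,4: normalisation and zero-m 3j drop out of the ratio.
A: Δ: 2! 0! 8! / 11! → 1/495; sum: t=0:+1/1152 = 1/1152; 3j²(1 5 4; 1 -1 0) = Δ·Π!·Σ² = 1/33  (sign +1)
B: Δ: 2! 0! 8! / 11! → 1/495; sum: t=1:−1/40320 = -1/40320; 3j²(1 5 4; 0 -4 4) = Δ·Π!·Σ² = 1/55  (sign -1)
I_A²/I_B² = (1/33)/(1/55) = 5/3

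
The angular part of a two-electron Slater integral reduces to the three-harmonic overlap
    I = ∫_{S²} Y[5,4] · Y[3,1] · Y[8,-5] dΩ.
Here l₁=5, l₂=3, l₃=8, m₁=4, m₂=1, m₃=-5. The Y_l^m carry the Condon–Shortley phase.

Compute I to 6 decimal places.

Checks pass: Σm=0; 16 even; l₃=8∈[2,8].
(2·5+1)(2·3+1)(2·8+1) = 1309
Δ: 0! 10! 6! / 17! → 1/136136
sum: t=0:+1/518400 = 1/518400
3j²(5 3 8; 0 0 0) = Δ·Π!·Σ² = 56/2431  (sign +1)
sum: t=0:+1/17418240 = 1/17418240
3j²(5 3 8; 4 1 -5) = Δ·Π!·Σ² = 15/952  (sign -1)
combine: 4πI² = 1309·56/2431·15/952 = 105/221
take √, sign -1: I = -0.19444357

-0.194444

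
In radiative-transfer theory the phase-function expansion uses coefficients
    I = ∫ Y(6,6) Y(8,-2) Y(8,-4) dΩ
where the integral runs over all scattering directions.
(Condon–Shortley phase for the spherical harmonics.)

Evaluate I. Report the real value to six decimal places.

m-sum 0 ✓  L=22 even ✓  2≤8≤14 ✓
Π(2lᵢ+1) = 13×17×17 = 3757
triangle coeff Δ(6,8,8) = 1/13742520792
Σ_t [0,6]: t=0:+1/41803776000 t=1:−1/435456000 t=2:+1/39813120 t=3:−1/18662400 t=4:+1/39813120 t=5:−1/435456000 t=6:+1/41803776000 = -11/1393459200
(3j)²=600/96577 [(6 8 8; 0 0 0)], sign=-1
Σ_t [0,0]: t=0:+1/8957952000 = 1/8957952000
(3j)²=1260/96577 [(6 8 8; 6 -2 -4)], sign=+1
⇒ 4πI² = 756000/2482597
I = (-1)√(756000/2482597/(4π)) = -0.15566926

-0.155669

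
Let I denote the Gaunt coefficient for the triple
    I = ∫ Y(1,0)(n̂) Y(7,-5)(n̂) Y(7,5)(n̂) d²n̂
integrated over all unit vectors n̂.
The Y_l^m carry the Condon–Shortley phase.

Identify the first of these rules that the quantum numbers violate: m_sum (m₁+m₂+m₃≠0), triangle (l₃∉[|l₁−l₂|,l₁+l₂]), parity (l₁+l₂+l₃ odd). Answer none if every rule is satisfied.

Σmᵢ = 0  ✓
l₃∈[|l₁−l₂|,l₁+l₂]=[6,8], have l₃=7  ✓
Σlᵢ = 15 ⇒ odd  ✗

parity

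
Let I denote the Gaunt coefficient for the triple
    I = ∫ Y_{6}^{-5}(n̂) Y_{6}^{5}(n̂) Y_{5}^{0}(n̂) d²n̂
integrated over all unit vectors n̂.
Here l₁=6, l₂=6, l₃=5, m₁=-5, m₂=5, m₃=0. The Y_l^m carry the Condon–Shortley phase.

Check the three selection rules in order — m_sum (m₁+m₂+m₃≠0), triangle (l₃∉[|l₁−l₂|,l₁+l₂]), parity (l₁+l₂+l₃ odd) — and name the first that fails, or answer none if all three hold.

parity

m₁+m₂+m₃ = -5 + 5 + 0 = 0  ✓
triangle: |6−6|=0 ≤ l₃=5 ≤ 6+6=12  ✓
parity: l₁+l₂+l₃ = 17 is odd  ✗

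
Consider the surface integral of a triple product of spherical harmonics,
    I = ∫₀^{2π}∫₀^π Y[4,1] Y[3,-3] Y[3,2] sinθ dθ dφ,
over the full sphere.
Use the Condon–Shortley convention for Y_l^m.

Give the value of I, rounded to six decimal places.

m-sum 0 ✓  L=10 even ✓  1≤3≤7 ✓
Π(2lᵢ+1) = 9×7×7 = 441
triangle coeff Δ(4,3,3) = 1/34650
Σ_t [1,3]: t=1:−1/72 t=2:+1/16 t=3:−1/72 = 5/144
(3j)²=2/77 [(4 3 3; 0 0 0)], sign=-1
Σ_t [0,0]: t=0:+1/288 = 1/288
(3j)²=5/231 [(4 3 3; 1 -3 2)], sign=-1
⇒ 4πI² = 30/121
I = (+1)√(30/121/(4π)) = 0.14046335

0.140463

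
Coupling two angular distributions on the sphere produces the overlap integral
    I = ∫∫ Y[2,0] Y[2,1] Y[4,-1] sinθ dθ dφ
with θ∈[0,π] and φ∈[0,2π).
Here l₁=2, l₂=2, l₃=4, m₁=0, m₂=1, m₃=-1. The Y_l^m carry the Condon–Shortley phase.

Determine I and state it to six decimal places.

Checks pass: Σm=0; 8 even; l₃=4∈[0,4].
(2·2+1)(2·2+1)(2·4+1) = 225
Δ: 0! 4! 4! / 9! → 1/630
sum: t=0:+1/16 = 1/16
3j²(2 2 4; 0 0 0) = Δ·Π!·Σ² = 2/35  (sign +1)
sum: t=0:+1/24 = 1/24
3j²(2 2 4; 0 1 -1) = Δ·Π!·Σ² = 1/21  (sign -1)
combine: 4πI² = 225·2/35·1/21 = 30/49
take √, sign -1: I = -0.22072812

-0.220728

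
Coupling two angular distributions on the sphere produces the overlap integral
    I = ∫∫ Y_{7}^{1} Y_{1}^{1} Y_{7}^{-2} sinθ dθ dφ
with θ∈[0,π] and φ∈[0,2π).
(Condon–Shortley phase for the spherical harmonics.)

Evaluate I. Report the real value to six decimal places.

Σlᵢ=15 odd — θ-integrand is odd under cosθ→−cosθ; I=0

0.000000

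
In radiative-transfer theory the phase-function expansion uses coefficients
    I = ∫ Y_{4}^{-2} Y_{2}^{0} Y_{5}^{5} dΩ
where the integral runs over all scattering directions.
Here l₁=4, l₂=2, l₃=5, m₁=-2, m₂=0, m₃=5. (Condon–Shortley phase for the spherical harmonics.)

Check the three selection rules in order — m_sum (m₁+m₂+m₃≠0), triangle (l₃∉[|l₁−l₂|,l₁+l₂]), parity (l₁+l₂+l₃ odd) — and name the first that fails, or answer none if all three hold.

Σmᵢ = 3  ✗
l₃∈[|l₁−l₂|,l₁+l₂]=[2,6], have l₃=5
Σlᵢ = 11 ⇒ odd

m_sum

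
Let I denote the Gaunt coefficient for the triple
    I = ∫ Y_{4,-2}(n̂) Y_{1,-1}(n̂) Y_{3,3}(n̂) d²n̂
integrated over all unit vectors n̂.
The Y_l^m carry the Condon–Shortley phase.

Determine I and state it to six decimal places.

Rules hold: Σm=0, L=8 even, 3≤3≤5.
N = 9·3·7 = 189
Δ = 2!·6!·0!/9! = 1/252
Racah Σ t=1..1: t=1:−1/36 = -1/36
⇒ 3j(4 1 3; 0 0 0)² = 4/63, sgn +1
Racah Σ t=0..0: t=0:+1/1440 = 1/1440
⇒ 3j(4 1 3; -2 -1 3)² = 1/252, sgn +1
4πI² = N·(3j₀)²·(3jₘ)² = 1/21
I = +1·√(0.047619/4π) = 0.06155813

0.061558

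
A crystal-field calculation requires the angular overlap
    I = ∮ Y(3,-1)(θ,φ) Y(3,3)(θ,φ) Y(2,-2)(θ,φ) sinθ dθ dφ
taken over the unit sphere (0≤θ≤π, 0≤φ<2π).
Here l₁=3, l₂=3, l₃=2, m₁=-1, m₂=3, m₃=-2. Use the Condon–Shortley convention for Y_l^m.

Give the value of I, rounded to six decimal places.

Checks pass: Σm=0; 8 even; l₃=2∈[0,6].
(2·3+1)(2·3+1)(2·2+1) = 245
Δ: 4! 2! 2! / 9! → 1/3780
sum: t=1:−1/24 t=2:+1/4 t=3:−1/24 = 1/6
3j²(3 3 2; 0 0 0) = Δ·Π!·Σ² = 4/105  (sign +1)
sum: t=4:+1/96 = 1/96
3j²(3 3 2; -1 3 -2) = Δ·Π!·Σ² = 1/42  (sign +1)
combine: 4πI² = 245·4/105·1/42 = 2/9
take √, sign +1: I = 0.13298076

0.132981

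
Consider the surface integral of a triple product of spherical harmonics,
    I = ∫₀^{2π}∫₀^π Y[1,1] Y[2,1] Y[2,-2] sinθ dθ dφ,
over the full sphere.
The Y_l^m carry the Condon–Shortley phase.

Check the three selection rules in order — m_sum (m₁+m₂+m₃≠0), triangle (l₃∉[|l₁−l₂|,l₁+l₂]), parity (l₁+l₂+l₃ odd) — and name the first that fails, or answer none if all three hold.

Σmᵢ = 0  ✓
l₃∈[|l₁−l₂|,l₁+l₂]=[1,3], have l₃=2  ✓
Σlᵢ = 5 ⇒ odd  ✗

parity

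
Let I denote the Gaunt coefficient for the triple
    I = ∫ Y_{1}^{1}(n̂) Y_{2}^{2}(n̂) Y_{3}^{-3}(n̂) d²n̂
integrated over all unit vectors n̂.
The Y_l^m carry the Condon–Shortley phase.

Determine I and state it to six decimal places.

-0.319865

m-sum 0 ✓  L=6 even ✓  1≤3≤3 ✓
Π(2lᵢ+1) = 3×5×7 = 105
triangle coeff Δ(1,2,3) = 1/105
Σ_t [0,0]: t=0:+1/4 = 1/4
(3j)²=3/35 [(1 2 3; 0 0 0)], sign=-1
Σ_t [0,0]: t=0:+1/48 = 1/48
(3j)²=1/7 [(1 2 3; 1 2 -3)], sign=+1
⇒ 4πI² = 9/7
I = (-1)√(9/7/(4π)) = -0.31986543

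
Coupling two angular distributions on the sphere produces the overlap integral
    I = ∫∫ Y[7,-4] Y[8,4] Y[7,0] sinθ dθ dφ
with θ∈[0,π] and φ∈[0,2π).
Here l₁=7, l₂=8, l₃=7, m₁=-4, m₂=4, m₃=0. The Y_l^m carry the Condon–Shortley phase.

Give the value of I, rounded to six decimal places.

-0.069358

Rules hold: Σm=0, L=22 even, 1≤7≤15.
N = 15·17·15 = 3825
Δ = 8!·6!·8!/23! = 1/22086194130
Racah Σ t=1..7: t=1:−1/18289152000 t=2:+1/248832000 t=3:−1/24883200 t=4:+1/11943936 t=5:−1/24883200 t=6:+1/248832000 t=7:−1/18289152000 = 11/975421440
⇒ 3j(7 8 7; 0 0 0)² = 1750/289731, sgn -1
Racah Σ t=5..8: t=5:−1/2612736000 t=6:+1/248832000 t=7:−1/174182400 t=8:+1/836075520 = -19/20901888000
⇒ 3j(7 8 7; -4 4 0)² = 133/50830, sgn +1
4πI² = N·(3j₀)²·(3jₘ)² = 91875/1519817
I = -1·√(0.0604514/4π) = -0.06935824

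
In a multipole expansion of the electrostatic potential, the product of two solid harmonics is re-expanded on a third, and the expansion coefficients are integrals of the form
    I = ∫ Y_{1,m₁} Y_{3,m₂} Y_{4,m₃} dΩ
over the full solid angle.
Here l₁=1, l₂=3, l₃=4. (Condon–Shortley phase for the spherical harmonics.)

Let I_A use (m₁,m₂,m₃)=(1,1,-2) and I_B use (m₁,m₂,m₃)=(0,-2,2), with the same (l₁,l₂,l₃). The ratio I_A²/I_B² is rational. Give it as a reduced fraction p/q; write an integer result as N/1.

5/4

Same 1,3,4: normalisation and zero-m 3j drop out of the ratio.
A: Δ: 0! 2! 6! / 9! → 1/252; sum: t=0:+1/96 = 1/96; 3j²(1 3 4; 1 1 -2) = Δ·Π!·Σ² = 5/84  (sign +1)
B: Δ: 0! 2! 6! / 9! → 1/252; sum: t=0:+1/120 = 1/120; 3j²(1 3 4; 0 -2 2) = Δ·Π!·Σ² = 1/21  (sign +1)
I_A²/I_B² = (5/84)/(1/21) = 5/4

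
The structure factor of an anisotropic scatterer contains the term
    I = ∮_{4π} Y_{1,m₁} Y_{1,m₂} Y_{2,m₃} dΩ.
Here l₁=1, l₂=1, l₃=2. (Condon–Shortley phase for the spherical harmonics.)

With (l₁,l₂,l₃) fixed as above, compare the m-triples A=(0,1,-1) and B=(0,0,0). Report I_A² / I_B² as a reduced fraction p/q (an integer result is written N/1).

3/4

l's match ⇒ only the (l;m) 3-j factors differ between A and B.
A: triangle coeff Δ(1,1,2) = 1/30; Σ_t [0,0]: t=0:+1/2 = 1/2; (3j)²=1/10 [(1 1 2; 0 1 -1)], sign=-1
B: triangle coeff Δ(1,1,2) = 1/30; Σ_t [0,0]: t=0:+1/1 = 1/1; (3j)²=2/15 [(1 1 2; 0 0 0)], sign=+1
I_A²/I_B² = (1/10)/(2/15) = 3/4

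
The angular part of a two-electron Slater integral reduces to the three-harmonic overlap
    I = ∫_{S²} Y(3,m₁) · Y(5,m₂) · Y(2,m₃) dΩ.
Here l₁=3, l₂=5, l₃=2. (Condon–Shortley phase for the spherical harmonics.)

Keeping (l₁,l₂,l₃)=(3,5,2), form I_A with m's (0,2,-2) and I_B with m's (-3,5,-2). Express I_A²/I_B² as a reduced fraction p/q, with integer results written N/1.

1/6

l's match ⇒ only the (l;m) 3-j factors differ between A and B.
A: triangle coeff Δ(3,5,2) = 1/2310; Σ_t [3,3]: t=3:−1/864 = -1/864; (3j)²=1/66 [(3 5 2; 0 2 -2)], sign=-1
B: triangle coeff Δ(3,5,2) = 1/2310; Σ_t [6,6]: t=6:+1/17280 = 1/17280; (3j)²=1/11 [(3 5 2; -3 5 -2)], sign=+1
I_A²/I_B² = (1/66)/(1/11) = 1/6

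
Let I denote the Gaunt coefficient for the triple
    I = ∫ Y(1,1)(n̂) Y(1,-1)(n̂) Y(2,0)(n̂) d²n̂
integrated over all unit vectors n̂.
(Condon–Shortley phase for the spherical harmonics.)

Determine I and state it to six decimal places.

0.126157

Rules hold: Σm=0, L=4 even, 0≤2≤2.
N = 3·3·5 = 45
Δ = 0!·2!·2!/5! = 1/30
Racah Σ t=0..0: t=0:+1/1 = 1/1
⇒ 3j(1 1 2; 0 0 0)² = 2/15, sgn +1
Racah Σ t=0..0: t=0:+1/4 = 1/4
⇒ 3j(1 1 2; 1 -1 0)² = 1/30, sgn +1
4πI² = N·(3j₀)²·(3jₘ)² = 1/5
I = +1·√(0.2/4π) = 0.12615663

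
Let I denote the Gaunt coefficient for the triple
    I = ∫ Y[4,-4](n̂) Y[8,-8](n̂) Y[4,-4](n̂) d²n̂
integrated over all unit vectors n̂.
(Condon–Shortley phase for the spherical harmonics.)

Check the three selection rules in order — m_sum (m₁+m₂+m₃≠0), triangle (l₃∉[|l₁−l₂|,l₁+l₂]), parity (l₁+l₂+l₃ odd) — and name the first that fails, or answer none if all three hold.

azimuthal sum: -4 − 8 − 4 = -16  ✗
4 ≤ 4 ≤ 12 (triangle on l)
L = 4 + 8 + 4 = 16 (even)

m_sum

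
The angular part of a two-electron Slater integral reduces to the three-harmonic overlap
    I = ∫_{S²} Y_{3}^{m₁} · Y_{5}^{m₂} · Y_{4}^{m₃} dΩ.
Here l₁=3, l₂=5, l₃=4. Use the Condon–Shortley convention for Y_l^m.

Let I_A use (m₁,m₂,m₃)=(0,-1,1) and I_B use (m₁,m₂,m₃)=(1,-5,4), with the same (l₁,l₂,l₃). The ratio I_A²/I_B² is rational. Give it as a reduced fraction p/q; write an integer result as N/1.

Same 3,5,4: normalisation and zero-m 3j drop out of the ratio.
A: Δ: 4! 2! 6! / 13! → 1/180180; sum: t=1:−1/432 t=2:+1/192 t=3:−1/1440 = 19/8640; 3j²(3 5 4; 0 -1 1) = Δ·Π!·Σ² = 361/30030  (sign -1)
B: Δ: 4! 2! 6! / 13! → 1/180180; sum: t=0:+1/34560 = 1/34560; 3j²(3 5 4; 1 -5 4) = Δ·Π!·Σ² = 14/429  (sign +1)
I_A²/I_B² = (361/30030)/(14/429) = 361/980

361/980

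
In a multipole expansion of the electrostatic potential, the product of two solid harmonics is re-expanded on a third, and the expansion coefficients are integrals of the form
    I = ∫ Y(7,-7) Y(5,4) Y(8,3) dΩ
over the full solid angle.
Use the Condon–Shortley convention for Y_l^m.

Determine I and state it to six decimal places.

m-sum 0 ✓  L=20 even ✓  2≤8≤12 ✓
Π(2lᵢ+1) = 15×11×17 = 2805
triangle coeff Δ(7,5,8) = 1/814773960
Σ_t [0,4]: t=0:+1/87091200 t=1:−1/4976640 t=2:+1/2073600 t=3:−1/4976640 t=4:+1/87091200 = 1/9676800
(3j)²=360/46189 [(7 5 8; 0 0 0)], sign=+1
Σ_t [4,4]: t=4:+1/10450944000 = 1/10450944000
(3j)²=11/6460 [(7 5 8; -7 4 3)], sign=-1
⇒ 4πI² = 2970/79781
I = (-1)√(2970/79781/(4π)) = -0.05442815

-0.054428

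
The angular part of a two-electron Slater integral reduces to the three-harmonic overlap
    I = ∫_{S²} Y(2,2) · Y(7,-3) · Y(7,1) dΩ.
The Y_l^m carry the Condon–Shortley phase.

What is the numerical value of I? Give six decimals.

0.181642

Rules hold: Σm=0, L=16 even, 5≤7≤9.
N = 5·15·15 = 1125
Δ = 2!·2!·12!/17! = 1/185640
Racah Σ t=0..2: t=0:+1/2419200 t=1:−1/518400 t=2:+1/2419200 = -1/907200
⇒ 3j(2 7 7; 0 0 0)² = 56/3315, sgn +1
Racah Σ t=0..0: t=0:+1/3870720 = 1/3870720
⇒ 3j(2 7 7; 2 -3 1)² = 135/6188, sgn +1
4πI² = N·(3j₀)²·(3jₘ)² = 20250/48841
I = +1·√(0.414611/4π) = 0.18164160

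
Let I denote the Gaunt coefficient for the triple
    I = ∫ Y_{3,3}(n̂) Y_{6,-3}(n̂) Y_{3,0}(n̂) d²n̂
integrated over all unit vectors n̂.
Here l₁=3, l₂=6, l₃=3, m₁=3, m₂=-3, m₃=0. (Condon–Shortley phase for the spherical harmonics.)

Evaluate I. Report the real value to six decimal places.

-0.108647

m-sum 0 ✓  L=12 even ✓  3≤3≤9 ✓
Π(2lᵢ+1) = 7×13×7 = 637
triangle coeff Δ(3,6,3) = 1/12012
Σ_t [3,3]: t=3:−1/1296 = -1/1296
(3j)²=100/3003 [(3 6 3; 0 0 0)], sign=+1
Σ_t [0,0]: t=0:+1/25920 = 1/25920
(3j)²=1/143 [(3 6 3; 3 -3 0)], sign=-1
⇒ 4πI² = 700/4719
I = (-1)√(700/4719/(4π)) = -0.10864734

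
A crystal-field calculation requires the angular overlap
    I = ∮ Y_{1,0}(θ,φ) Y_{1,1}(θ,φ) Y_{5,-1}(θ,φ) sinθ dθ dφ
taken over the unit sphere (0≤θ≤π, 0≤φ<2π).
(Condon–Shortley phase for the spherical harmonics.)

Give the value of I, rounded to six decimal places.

l₃=5 ∉ [0,2] — triangle fails ⇒ I = 0

0.000000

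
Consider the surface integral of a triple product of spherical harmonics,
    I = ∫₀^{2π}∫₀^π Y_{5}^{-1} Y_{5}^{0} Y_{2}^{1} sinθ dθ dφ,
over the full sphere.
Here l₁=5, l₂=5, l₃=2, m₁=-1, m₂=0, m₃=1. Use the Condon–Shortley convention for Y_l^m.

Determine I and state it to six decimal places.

Rules hold: Σm=0, L=12 even, 0≤2≤10.
N = 11·11·5 = 605
Δ = 8!·2!·2!/13! = 1/38610
Racah Σ t=3..5: t=3:−1/2880 t=4:+1/576 t=5:−1/2880 = 1/960
⇒ 3j(5 5 2; 0 0 0)² = 10/429, sgn +1
Racah Σ t=4..5: t=4:+1/1152 t=5:−1/1440 = 1/5760
⇒ 3j(5 5 2; -1 0 1)² = 1/858, sgn -1
4πI² = N·(3j₀)²·(3jₘ)² = 25/1521
I = -1·√(0.0164366/4π) = -0.03616600

-0.036166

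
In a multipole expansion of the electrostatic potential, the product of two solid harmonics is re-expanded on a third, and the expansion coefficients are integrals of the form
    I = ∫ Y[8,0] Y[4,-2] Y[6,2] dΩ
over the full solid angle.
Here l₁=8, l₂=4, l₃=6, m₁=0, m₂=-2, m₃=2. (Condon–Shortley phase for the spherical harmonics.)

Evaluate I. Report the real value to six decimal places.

m-sum 0 ✓  L=18 even ✓  4≤6≤12 ✓
Π(2lᵢ+1) = 17×9×13 = 1989
triangle coeff Δ(8,4,6) = 1/23279256
Σ_t [2,4]: t=2:+1/1658880 t=3:−1/518400 t=4:+1/1658880 = -1/1382400
(3j)²=504/46189 [(8 4 6; 0 0 0)], sign=-1
Σ_t [0,2]: t=0:+1/116121600 t=1:−1/3628800 t=2:+1/1658880 = 13/38707200
(3j)²=39/3553 [(8 4 6; 0 -2 2)], sign=+1
⇒ 4πI² = 176904/742577
I = (-1)√(176904/742577/(4π)) = -0.13768707

-0.137687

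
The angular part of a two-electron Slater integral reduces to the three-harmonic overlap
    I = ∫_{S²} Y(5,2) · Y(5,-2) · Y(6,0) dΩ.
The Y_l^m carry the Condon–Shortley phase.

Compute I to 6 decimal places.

-0.110455

m-sum 0 ✓  L=16 even ✓  0≤6≤10 ✓
Π(2lᵢ+1) = 11×11×13 = 1573
triangle coeff Δ(5,5,6) = 1/28588560
Σ_t [0,4]: t=0:+1/345600 t=1:−1/13824 t=2:+1/5184 t=3:−1/13824 t=4:+1/345600 = 7/129600
(3j)²=80/7293 [(5 5 6; 0 0 0)], sign=+1
Σ_t [0,3]: t=0:+1/31104 t=1:−1/13824 t=2:+1/57600 t=3:−1/3110400 = -1/43200
(3j)²=108/12155 [(5 5 6; 2 -2 0)], sign=-1
⇒ 4πI² = 576/3757
I = (-1)√(576/3757/(4π)) = -0.11045508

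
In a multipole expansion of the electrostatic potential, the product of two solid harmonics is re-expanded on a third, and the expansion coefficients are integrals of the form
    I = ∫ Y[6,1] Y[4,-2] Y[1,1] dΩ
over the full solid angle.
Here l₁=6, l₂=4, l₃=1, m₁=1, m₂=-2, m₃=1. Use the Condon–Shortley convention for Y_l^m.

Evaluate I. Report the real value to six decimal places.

0.000000

triangle: need 2≤l₃≤10, have 1; I=0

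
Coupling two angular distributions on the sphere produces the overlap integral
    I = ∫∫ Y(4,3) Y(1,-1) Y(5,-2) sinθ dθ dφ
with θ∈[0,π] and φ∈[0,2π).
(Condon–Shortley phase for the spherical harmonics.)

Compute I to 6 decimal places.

0.085055

Rules hold: Σm=0, L=10 even, 3≤5≤5.
N = 9·3·11 = 297
Δ = 0!·8!·2!/11! = 1/495
Racah Σ t=0..0: t=0:+1/576 = 1/576
⇒ 3j(4 1 5; 0 0 0)² = 5/99, sgn -1
Racah Σ t=0..0: t=0:+1/10080 = 1/10080
⇒ 3j(4 1 5; 3 -1 -2)² = 1/165, sgn -1
4πI² = N·(3j₀)²·(3jₘ)² = 1/11
I = +1·√(0.0909091/4π) = 0.08505478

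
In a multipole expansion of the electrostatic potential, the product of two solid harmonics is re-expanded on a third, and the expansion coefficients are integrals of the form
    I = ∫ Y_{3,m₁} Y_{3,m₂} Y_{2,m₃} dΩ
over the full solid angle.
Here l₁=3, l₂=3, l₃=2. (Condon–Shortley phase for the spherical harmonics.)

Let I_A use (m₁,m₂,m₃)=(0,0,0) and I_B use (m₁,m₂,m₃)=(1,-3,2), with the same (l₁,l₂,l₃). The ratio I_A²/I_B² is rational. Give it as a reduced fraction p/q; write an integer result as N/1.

8/5

l's match ⇒ only the (l;m) 3-j factors differ between A and B.
A: triangle coeff Δ(3,3,2) = 1/3780; Σ_t [1,3]: t=1:−1/24 t=2:+1/4 t=3:−1/24 = 1/6; (3j)²=4/105 [(3 3 2; 0 0 0)], sign=+1
B: triangle coeff Δ(3,3,2) = 1/3780; Σ_t [0,0]: t=0:+1/96 = 1/96; (3j)²=1/42 [(3 3 2; 1 -3 2)], sign=+1
I_A²/I_B² = (4/105)/(1/42) = 8/5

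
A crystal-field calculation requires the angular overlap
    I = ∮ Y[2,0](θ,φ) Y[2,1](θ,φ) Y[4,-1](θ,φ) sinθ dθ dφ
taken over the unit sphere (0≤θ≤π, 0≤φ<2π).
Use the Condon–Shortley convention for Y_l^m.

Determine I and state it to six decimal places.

-0.220728

Checks pass: Σm=0; 8 even; l₃=4∈[0,4].
(2·2+1)(2·2+1)(2·4+1) = 225
Δ: 0! 4! 4! / 9! → 1/630
sum: t=0:+1/16 = 1/16
3j²(2 2 4; 0 0 0) = Δ·Π!·Σ² = 2/35  (sign +1)
sum: t=0:+1/24 = 1/24
3j²(2 2 4; 0 1 -1) = Δ·Π!·Σ² = 1/21  (sign -1)
combine: 4πI² = 225·2/35·1/21 = 30/49
take √, sign -1: I = -0.22072812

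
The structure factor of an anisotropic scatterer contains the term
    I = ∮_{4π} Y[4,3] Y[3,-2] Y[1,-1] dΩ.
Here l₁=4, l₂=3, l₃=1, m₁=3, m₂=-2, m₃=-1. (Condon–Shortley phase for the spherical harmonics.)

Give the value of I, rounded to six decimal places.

Rules hold: Σm=0, L=8 even, 1≤1≤7.
N = 9·7·3 = 189
Δ = 6!·2!·0!/9! = 1/252
Racah Σ t=3..3: t=3:−1/36 = -1/36
⇒ 3j(4 3 1; 0 0 0)² = 4/63, sgn +1
Racah Σ t=1..1: t=1:−1/240 = -1/240
⇒ 3j(4 3 1; 3 -2 -1)² = 1/12, sgn -1
4πI² = N·(3j₀)²·(3jₘ)² = 1/1
I = -1·√(1/4π) = -0.28209479

-0.282095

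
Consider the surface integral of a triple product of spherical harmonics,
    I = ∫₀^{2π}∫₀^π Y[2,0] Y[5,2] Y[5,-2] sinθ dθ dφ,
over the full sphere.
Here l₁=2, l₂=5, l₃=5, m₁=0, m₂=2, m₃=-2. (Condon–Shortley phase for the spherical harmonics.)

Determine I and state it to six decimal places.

m-sum 0 ✓  L=12 even ✓  3≤5≤7 ✓
Π(2lᵢ+1) = 5×11×11 = 605
triangle coeff Δ(2,5,5) = 1/38610
Σ_t [0,2]: t=0:+1/2880 t=1:−1/576 t=2:+1/2880 = -1/960
(3j)²=10/429 [(2 5 5; 0 0 0)], sign=+1
Σ_t [0,2]: t=0:+1/20160 t=1:−1/1440 t=2:+1/2880 = -1/3360
(3j)²=6/715 [(2 5 5; 0 2 -2)], sign=+1
⇒ 4πI² = 20/169
I = (+1)√(20/169/(4π)) = 0.09704356

0.097044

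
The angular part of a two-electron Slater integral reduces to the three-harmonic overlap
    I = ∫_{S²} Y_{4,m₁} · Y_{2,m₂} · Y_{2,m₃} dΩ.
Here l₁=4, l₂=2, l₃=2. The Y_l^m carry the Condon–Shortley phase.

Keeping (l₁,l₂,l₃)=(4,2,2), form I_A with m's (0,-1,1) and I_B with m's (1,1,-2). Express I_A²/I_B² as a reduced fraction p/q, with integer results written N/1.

16/5

l's match ⇒ only the (l;m) 3-j factors differ between A and B.
A: triangle coeff Δ(4,2,2) = 1/630; Σ_t [1,1]: t=1:−1/36 = -1/36; (3j)²=8/315 [(4 2 2; 0 -1 1)], sign=+1
B: triangle coeff Δ(4,2,2) = 1/630; Σ_t [3,3]: t=3:−1/144 = -1/144; (3j)²=1/126 [(4 2 2; 1 1 -2)], sign=-1
I_A²/I_B² = (8/315)/(1/126) = 16/5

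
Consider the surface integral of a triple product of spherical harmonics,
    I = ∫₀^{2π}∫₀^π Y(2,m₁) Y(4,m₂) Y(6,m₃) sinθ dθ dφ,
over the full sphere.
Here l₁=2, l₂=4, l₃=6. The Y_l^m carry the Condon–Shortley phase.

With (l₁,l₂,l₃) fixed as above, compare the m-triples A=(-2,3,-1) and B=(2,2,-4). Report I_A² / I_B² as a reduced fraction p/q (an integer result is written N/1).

1/42

l's match ⇒ only the (l;m) 3-j factors differ between A and B.
A: triangle coeff Δ(2,4,6) = 1/6435; Σ_t [0,0]: t=0:+1/120960 = 1/120960; (3j)²=1/1287 [(2 4 6; -2 3 -1)], sign=-1
B: triangle coeff Δ(2,4,6) = 1/6435; Σ_t [0,0]: t=0:+1/34560 = 1/34560; (3j)²=14/429 [(2 4 6; 2 2 -4)], sign=+1
I_A²/I_B² = (1/1287)/(14/429) = 1/42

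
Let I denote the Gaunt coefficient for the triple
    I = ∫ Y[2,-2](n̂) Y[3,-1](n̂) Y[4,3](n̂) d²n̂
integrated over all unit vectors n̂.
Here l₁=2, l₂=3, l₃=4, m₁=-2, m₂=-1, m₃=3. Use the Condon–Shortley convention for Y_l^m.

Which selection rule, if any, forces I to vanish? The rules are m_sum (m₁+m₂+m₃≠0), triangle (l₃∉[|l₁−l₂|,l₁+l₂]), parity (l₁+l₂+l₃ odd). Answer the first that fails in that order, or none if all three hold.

azimuthal sum: -2 − 1 + 3 = 0  ✓
1 ≤ 4 ≤ 5 (triangle on l)  ✓
L = 2 + 3 + 4 = 9 (odd)  ✗

parity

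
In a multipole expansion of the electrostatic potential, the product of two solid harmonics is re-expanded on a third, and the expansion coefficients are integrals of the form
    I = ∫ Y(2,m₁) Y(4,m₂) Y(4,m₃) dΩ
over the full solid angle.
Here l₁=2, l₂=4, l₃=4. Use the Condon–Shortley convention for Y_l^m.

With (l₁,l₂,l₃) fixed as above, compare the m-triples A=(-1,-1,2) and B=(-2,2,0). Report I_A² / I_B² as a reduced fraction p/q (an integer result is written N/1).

9/20

Same 2,4,4: normalisation and zero-m 3j drop out of the ratio.
A: Δ: 2! 2! 6! / 11! → 1/13860; sum: t=1:−1/96 t=2:+1/240 = -1/160; 3j²(2 4 4; -1 -1 2) = Δ·Π!·Σ² = 27/1540  (sign -1)
B: Δ: 2! 2! 6! / 11! → 1/13860; sum: t=2:+1/192 = 1/192; 3j²(2 4 4; -2 2 0) = Δ·Π!·Σ² = 3/77  (sign +1)
I_A²/I_B² = (27/1540)/(3/77) = 9/20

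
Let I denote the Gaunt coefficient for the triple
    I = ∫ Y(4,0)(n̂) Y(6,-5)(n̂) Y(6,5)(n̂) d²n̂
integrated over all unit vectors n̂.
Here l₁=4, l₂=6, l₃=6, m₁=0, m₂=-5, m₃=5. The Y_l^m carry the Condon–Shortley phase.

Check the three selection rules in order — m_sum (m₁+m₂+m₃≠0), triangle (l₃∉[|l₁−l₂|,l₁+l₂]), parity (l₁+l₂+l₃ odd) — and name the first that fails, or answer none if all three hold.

none

Σmᵢ = 0  ✓
l₃∈[|l₁−l₂|,l₁+l₂]=[2,10], have l₃=6  ✓
Σlᵢ = 16 ⇒ even  ✓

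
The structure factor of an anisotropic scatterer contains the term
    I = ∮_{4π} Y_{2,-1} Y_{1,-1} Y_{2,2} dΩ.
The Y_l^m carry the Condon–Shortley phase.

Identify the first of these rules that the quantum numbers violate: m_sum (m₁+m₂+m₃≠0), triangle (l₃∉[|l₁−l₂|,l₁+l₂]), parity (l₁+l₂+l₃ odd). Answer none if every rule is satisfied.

parity

Σmᵢ = 0  ✓
l₃∈[|l₁−l₂|,l₁+l₂]=[1,3], have l₃=2  ✓
Σlᵢ = 5 ⇒ odd  ✗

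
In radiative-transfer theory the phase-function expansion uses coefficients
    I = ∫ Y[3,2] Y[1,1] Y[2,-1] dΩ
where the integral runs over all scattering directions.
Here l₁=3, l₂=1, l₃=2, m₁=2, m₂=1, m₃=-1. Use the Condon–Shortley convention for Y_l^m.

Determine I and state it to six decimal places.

0.000000

m-sum = 2 + 1 − 1 = 2 ≠ 0 ⇒ I = 0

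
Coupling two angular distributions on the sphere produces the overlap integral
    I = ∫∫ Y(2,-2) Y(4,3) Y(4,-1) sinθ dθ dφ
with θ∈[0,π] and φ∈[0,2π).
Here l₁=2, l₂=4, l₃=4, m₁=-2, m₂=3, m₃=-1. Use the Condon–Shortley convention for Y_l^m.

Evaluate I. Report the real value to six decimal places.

Checks pass: Σm=0; 10 even; l₃=4∈[2,6].
(2·2+1)(2·4+1)(2·4+1) = 405
Δ: 2! 2! 6! / 11! → 1/13860
sum: t=0:+1/192 t=1:−1/36 t=2:+1/192 = -5/288
3j²(2 4 4; 0 0 0) = Δ·Π!·Σ² = 20/693  (sign -1)
sum: t=2:+1/480 = 1/480
3j²(2 4 4; -2 3 -1) = Δ·Π!·Σ² = 3/110  (sign -1)
combine: 4πI² = 405·20/693·3/110 = 270/847
take √, sign +1: I = 0.15927046

0.159270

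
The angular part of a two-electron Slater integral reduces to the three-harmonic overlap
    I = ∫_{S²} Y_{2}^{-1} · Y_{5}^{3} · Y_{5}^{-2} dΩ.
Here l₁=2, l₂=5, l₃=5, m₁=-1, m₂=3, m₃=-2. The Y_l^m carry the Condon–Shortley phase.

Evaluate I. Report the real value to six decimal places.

Rules hold: Σm=0, L=12 even, 3≤5≤7.
N = 5·11·11 = 605
Δ = 2!·2!·8!/13! = 1/38610
Racah Σ t=0..2: t=0:+1/2880 t=1:−1/576 t=2:+1/2880 = -1/960
⇒ 3j(2 5 5; 0 0 0)² = 10/429, sgn +1
Racah Σ t=1..2: t=1:−1/10080 t=2:+1/2880 = 1/4032
⇒ 3j(2 5 5; -1 3 -2)² = 10/429, sgn -1
4πI² = N·(3j₀)²·(3jₘ)² = 500/1521
I = -1·√(0.328731/4π) = -0.16173926

-0.161739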